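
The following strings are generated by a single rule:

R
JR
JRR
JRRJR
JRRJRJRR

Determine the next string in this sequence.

JRRJRJRRJRRJR

This is a Fibonacci-style word recurrence s(k) = s(k−1)·s(k−2): e.g. JR·R = JRR.
Continuing: JRRJRJRR · JRRJR gives term 6.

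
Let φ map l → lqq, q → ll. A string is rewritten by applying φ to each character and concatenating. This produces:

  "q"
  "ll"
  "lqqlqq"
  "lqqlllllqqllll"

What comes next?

Replace each of the 14 characters of lqqlllllqqllll in place — lqq ll ll lqq lqq lqq lqq lqq ll ll lqq lqq lqq lqq — and concatenate.

lqqlllllqqlqqlqqlqqlqqlllllqqlqqlqqlqq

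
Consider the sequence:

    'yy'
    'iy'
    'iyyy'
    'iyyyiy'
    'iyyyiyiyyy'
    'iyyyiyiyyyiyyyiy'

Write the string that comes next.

Each term (from the third on) is the previous term followed by the one before it: term 3 = iy·yy = iyyy.
The next term joins iyyyiyiyyyiyyyiy and iyyyiyiyyy.

iyyyiyiyyyiyyyiyiyyyiyiyyy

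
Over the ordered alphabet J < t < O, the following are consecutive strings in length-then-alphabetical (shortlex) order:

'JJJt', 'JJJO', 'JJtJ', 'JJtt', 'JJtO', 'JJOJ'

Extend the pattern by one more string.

Find the rightmost character of JJOJ below O, bump it to the next letter, and reset everything to its right to J.

JJOt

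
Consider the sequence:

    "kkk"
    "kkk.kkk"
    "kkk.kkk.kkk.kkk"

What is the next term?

Each string is two copies of the previous one joined by '.'.
Doubling kkk.kkk.kkk.kkk with '.' between the halves:

kkk.kkk.kkk.kkk.kkk.kkk.kkk.kkk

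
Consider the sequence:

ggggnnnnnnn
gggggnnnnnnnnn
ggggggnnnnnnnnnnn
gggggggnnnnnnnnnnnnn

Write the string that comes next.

ggggggggnnnnnnnnnnnnnnn

Reading off run lengths: g runs 4, 5, 6, 7; n runs 7, 9, 11, 13 — each is linear in n, where the shown terms are n = 3, 4, 5, 6.
For the next term, n = 7, so the run lengths are 8, 15.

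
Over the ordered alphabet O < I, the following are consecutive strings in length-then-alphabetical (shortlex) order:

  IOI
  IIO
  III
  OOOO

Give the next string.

OOOI

Treat OOOO as a base-2 numeral over the given alphabet and add one, carrying through any trailing I's.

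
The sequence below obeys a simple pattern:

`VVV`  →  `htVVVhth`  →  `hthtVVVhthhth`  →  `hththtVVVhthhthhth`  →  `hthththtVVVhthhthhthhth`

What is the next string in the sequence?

hththththtVVVhthhthhthhthhth

Every step adds ht to the front and hth to the end of the previous string.
One more step from hthththtVVVhthhthhthhth gives the answer.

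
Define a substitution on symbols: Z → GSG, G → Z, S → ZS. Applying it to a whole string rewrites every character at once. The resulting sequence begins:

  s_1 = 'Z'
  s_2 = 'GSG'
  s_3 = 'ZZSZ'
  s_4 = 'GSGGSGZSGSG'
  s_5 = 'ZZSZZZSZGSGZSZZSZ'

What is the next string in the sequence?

Rewriting the 17 symbols of ZZSZZZSZGSGZSZZSZ one by one yields GSG GSG ZS GSG GSG GSG ZS GSG Z ZS Z GSG ZS GSG GSG ZS GSG; concatenated:

GSGGSGZSGSGGSGGSGZSGSGZZSZGSGZSGSGGSGZSGSG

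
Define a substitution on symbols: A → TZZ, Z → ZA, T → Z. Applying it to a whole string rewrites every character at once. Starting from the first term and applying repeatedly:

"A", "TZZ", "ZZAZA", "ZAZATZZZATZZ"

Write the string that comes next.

Expanding ZAZATZZZATZZ: Z→ZA, A→TZZ, Z→ZA, A→TZZ, T→Z, Z→ZA, Z→ZA, Z→ZA, A→TZZ, T→Z, Z→ZA, Z→ZA. Concatenated: ZA TZZ ZA TZZ Z ZA ZA ZA TZZ Z ZA ZA.

ZATZZZATZZZZAZAZATZZZZAZA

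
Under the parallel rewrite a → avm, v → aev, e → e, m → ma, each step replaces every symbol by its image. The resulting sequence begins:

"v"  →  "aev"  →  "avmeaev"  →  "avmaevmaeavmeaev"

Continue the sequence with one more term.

avmaevmaavmeaevmaavmeavmaevmaeavmeaev

Applying the rule to each of the 16 symbols of avmaevmaeavmeaev gives the pieces avm aev ma avm e aev ma avm e avm aev ma e avm e aev, which concatenate to the answer.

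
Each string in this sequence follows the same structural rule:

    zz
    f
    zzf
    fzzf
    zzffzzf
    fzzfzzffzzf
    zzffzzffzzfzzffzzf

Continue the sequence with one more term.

From term 3 onward, concatenate the second-to-last term with the last: zz·f = zzf, f·zzf = fzzf, …
The next term joins fzzfzzffzzf and zzffzzffzzfzzffzzf.

fzzfzzffzzfzzffzzffzzfzzffzzf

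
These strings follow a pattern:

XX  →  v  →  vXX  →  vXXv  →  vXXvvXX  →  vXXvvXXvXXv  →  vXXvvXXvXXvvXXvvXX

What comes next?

vXXvvXXvXXvvXXvvXXvXXvvXXvXXv

From term 3 onward, concatenate the last term with the second-to-last: v·XX = vXX, vXX·v = vXXv, …
So term 8 is vXXvvXXvXXvvXXvvXX·vXXvvXXvXXv.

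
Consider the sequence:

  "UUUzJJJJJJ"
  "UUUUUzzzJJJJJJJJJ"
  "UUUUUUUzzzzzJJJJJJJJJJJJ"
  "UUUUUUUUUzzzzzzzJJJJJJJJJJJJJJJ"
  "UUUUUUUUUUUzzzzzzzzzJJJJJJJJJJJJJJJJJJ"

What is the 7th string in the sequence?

UUUUUUUUUUUUUUUzzzzzzzzzzzzzJJJJJJJJJJJJJJJJJJJJJJJJ

Term n consists of 2n+1 U's, followed by 2n-1 z's, followed by 3n+3 J's (n = 1, 2, …).
At n = 7 the blocks have lengths 15, 13, 24.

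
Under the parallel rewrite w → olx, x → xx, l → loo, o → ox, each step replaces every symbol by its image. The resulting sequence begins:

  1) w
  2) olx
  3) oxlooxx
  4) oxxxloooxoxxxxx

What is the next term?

oxxxxxxxloooxoxoxxxoxxxxxxxxxxx

Applying the rule to each of the 15 symbols of oxxxloooxoxxxxx gives the pieces ox xx xx xx loo ox ox ox xx ox xx xx xx xx xx, which concatenate to the answer.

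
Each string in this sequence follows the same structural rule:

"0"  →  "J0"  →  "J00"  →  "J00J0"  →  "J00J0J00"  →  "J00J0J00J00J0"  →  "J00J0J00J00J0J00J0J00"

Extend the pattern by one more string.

J00J0J00J00J0J00J0J00J00J0J00J00J0

This is a Fibonacci-style word recurrence s(k) = s(k−1)·s(k−2): e.g. J0·0 = J00.
The next term joins J00J0J00J00J0J00J0J00 and J00J0J00J00J0.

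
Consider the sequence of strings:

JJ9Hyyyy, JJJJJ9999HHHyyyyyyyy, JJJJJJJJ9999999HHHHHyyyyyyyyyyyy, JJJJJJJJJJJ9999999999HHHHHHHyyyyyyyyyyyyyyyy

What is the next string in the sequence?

Term n consists of 3n-1 J's, followed by 3n-2 9's, followed by 2n-1 H's, followed by 4n y's (n = 1, 2, …).
For the next term, n = 5, so the run lengths are 14, 13, 9, 20.

JJJJJJJJJJJJJJ9999999999999HHHHHHHHHyyyyyyyyyyyyyyyyyyyy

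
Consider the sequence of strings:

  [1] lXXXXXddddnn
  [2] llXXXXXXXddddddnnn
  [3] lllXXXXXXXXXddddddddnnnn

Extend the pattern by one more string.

The n-th term is n-1 l's then 2n+1 X's then 2n d's then n n's, where the shown terms are n = 2, 3, 4.
At n = 5 the blocks have lengths 4, 11, 10, 5.

llllXXXXXXXXXXXddddddddddnnnnn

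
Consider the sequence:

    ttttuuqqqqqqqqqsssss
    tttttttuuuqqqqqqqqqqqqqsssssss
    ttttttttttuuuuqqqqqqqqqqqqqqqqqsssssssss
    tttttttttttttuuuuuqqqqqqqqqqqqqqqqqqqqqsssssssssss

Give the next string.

Term n consists of 3n-2 t's, followed by n u's, followed by 4n+1 q's, followed by 2n+1 s's, where the shown terms are n = 2, 3, 4, 5.
At n = 6 the blocks have lengths 16, 6, 25, 13.

ttttttttttttttttuuuuuuqqqqqqqqqqqqqqqqqqqqqqqqqsssssssssssss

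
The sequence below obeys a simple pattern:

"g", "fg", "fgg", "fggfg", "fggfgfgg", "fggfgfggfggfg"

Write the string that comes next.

From term 3 onward, concatenate the last term with the second-to-last: fg·g = fgg, fgg·fg = fggfg, …
Continuing: fggfgfggfggfg · fggfgfgg gives term 7.

fggfgfggfggfgfggfgfgg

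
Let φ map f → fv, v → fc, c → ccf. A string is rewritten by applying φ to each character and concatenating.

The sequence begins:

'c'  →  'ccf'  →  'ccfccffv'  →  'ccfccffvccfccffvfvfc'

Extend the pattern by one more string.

ccfccffvccfccffvfvfcccfccffvccfccffvfvfcfvfcfvccf

φ(ccfccffvccfccffvfvfc) expands symbol-by-symbol to ccf ccf fv ccf ccf fv fv fc ccf ccf fv ccf ccf fv fv fc fv fc fv ccf; joining the 20 pieces gives the next term.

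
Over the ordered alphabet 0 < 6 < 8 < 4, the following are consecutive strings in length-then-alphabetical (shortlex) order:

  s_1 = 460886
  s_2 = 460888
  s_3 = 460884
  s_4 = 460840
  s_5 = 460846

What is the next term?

Treat 460846 as a base-4 numeral over the given alphabet and add one, carrying through any trailing 4's.

460848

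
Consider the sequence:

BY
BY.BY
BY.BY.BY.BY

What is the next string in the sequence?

Each string is two copies of the previous one joined by '.'.
Doubling BY.BY.BY.BY with '.' between the halves:

BY.BY.BY.BY.BY.BY.BY.BY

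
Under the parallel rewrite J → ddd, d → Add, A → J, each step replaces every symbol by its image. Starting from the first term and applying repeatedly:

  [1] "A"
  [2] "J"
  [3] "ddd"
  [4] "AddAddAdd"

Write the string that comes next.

JAddAddJAddAddJAddAdd

Expanding AddAddAdd: A→J, d→Add, d→Add, A→J, d→Add, d→Add, A→J, d→Add, d→Add. Concatenated: J Add Add J Add Add J Add Add.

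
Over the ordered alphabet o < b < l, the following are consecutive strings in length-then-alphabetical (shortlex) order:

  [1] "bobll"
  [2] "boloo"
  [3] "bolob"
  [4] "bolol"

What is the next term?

Treat bolol as a base-3 numeral over the given alphabet and add one, carrying through any trailing l's.

bolbo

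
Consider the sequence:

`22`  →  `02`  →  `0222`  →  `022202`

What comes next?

From term 3 onward, concatenate the last term with the second-to-last: 02·22 = 0222, 0222·02 = 022202, …
So term 5 is 022202·0222.

0222020222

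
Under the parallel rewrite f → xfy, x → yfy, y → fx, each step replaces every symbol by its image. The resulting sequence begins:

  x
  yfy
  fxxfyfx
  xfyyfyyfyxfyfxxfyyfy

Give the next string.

Applying the rule to each of the 20 symbols of xfyyfyyfyxfyfxxfyyfy gives the pieces yfy xfy fx fx xfy fx fx xfy fx yfy xfy fx xfy yfy yfy xfy fx fx xfy fx, which concatenate to the answer.

yfyxfyfxfxxfyfxfxxfyfxyfyxfyfxxfyyfyyfyxfyfxfxxfyfx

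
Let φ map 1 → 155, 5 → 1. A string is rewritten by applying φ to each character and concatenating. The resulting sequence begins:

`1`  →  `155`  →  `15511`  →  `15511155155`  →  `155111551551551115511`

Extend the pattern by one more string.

φ(155111551551551115511) expands symbol-by-symbol to 155 1 1 155 155 155 1 1 155 1 1 155 1 1 155 155 155 1 1 155 155; joining the 21 pieces gives the next term.

1551115515515511155111551115515515511155155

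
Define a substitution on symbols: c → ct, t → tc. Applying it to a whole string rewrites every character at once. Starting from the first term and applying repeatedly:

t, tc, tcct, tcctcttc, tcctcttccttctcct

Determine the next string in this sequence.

tcctcttccttctcctcttctccttcctcttc

Replace each of the 16 characters of tcctcttccttctcct in place — tc ct ct tc ct tc tc ct ct tc tc ct tc ct ct tc — and concatenate.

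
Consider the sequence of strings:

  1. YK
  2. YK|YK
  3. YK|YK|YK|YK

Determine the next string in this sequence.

Each string is two copies of the previous one joined by '|'.
So the next term is two copies of YK|YK|YK|YK with '|' between the halves.

YK|YK|YK|YK|YK|YK|YK|YK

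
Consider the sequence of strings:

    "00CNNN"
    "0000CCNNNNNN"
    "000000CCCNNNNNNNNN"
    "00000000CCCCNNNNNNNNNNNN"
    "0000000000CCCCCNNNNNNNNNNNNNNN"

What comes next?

000000000000CCCCCCNNNNNNNNNNNNNNNNNN

The n-th term is 2n 0's then n C's then 3n N's (n = 1, 2, …).
Setting n = 6 gives 12, 6, 18 characters in each block.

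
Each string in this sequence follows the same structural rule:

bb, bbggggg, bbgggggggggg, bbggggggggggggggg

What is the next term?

The strings grow by a fixed suffix ggggg each time.
One more step from bbggggggggggggggg gives the answer.

bbgggggggggggggggggggg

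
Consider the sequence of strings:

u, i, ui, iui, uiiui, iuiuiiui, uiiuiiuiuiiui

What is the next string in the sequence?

This is a Fibonacci-style word recurrence s(k) = s(k−2)·s(k−1): e.g. u·i = ui.
The next term joins iuiuiiui and uiiuiiuiuiiui.

iuiuiiuiuiiuiiuiuiiui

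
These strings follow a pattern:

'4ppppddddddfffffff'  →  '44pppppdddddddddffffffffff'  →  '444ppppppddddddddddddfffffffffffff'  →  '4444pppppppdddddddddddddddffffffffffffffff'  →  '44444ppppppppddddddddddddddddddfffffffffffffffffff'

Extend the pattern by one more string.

444444pppppppppdddddddddddddddddddddffffffffffffffffffffff

The n-th term is n-1 4's then n+2 p's then 3n d's then 3n+1 f's, where the shown terms are n = 2, 3, 4, 5, 6.
At n = 7 the blocks have lengths 6, 9, 21, 22.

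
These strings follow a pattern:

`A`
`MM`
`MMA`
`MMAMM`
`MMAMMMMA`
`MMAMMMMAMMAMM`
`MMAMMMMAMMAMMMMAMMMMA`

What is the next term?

From term 3 onward, concatenate the last term with the second-to-last: MM·A = MMA, MMA·MM = MMAMM, …
The next term joins MMAMMMMAMMAMMMMAMMMMA and MMAMMMMAMMAMM.

MMAMMMMAMMAMMMMAMMMMAMMAMMMMAMMAMM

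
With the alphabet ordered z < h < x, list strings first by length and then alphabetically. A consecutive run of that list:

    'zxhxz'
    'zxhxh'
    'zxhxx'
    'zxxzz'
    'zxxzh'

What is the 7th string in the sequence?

Stepping forward 2 times from zxxzh: zxxzh → zxxzx, then the target.

zxxhz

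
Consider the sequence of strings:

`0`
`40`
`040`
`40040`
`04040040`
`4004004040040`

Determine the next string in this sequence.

This is a Fibonacci-style word recurrence s(k) = s(k−2)·s(k−1): e.g. 0·40 = 040.
The next term joins 04040040 and 4004004040040.

040400404004004040040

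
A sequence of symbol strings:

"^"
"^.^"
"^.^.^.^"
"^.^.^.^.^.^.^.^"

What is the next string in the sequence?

Each string is two copies of the previous one joined by '.'.
Doubling ^.^.^.^.^.^.^.^ with '.' between the halves:

^.^.^.^.^.^.^.^.^.^.^.^.^.^.^.^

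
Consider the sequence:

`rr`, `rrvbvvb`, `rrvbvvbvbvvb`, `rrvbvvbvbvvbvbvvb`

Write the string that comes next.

Each term is the previous one with vbvvb appended.
So the next term is rrvbvvbvbvvbvbvvb·vbvvb.

rrvbvvbvbvvbvbvvbvbvvb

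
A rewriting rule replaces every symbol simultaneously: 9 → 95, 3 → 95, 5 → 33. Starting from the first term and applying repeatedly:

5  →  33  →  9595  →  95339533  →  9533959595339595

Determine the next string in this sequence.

95339595953395339533959595339533

Applying the rule to each of the 16 symbols of 9533959595339595 gives the pieces 95 33 95 95 95 33 95 33 95 33 95 95 95 33 95 33, which concatenate to the answer.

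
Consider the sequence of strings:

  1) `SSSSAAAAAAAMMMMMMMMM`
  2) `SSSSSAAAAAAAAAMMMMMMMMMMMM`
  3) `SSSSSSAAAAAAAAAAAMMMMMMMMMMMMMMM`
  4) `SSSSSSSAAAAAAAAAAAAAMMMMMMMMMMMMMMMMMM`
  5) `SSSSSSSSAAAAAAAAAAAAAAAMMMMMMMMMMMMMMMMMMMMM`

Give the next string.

Each string has the form S^{n+2} A^{2n+3} M^{3n+3}, where the shown terms are n = 2, 3, 4, 5, 6.
Setting n = 7 gives 9, 17, 24 characters in each block.

SSSSSSSSSAAAAAAAAAAAAAAAAAMMMMMMMMMMMMMMMMMMMMMMMM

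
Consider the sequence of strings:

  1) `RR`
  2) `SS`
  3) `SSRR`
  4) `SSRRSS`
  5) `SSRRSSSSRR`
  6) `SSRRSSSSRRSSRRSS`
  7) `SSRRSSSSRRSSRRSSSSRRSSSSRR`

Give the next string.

SSRRSSSSRRSSRRSSSSRRSSSSRRSSRRSSSSRRSSRRSS

From term 3 onward, concatenate the last term with the second-to-last: SS·RR = SSRR, SSRR·SS = SSRRSS, …
The next term joins SSRRSSSSRRSSRRSSSSRRSSSSRR and SSRRSSSSRRSSRRSS.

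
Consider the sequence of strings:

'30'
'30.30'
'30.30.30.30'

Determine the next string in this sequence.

30.30.30.30.30.30.30.30

Every step duplicates the string with '.' between the halves.
So the next term is two copies of 30.30.30.30 with '.' between the halves.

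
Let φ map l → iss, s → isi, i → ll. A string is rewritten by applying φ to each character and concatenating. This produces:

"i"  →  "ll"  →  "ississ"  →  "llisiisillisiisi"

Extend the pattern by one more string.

Applying the rule to each of the 16 symbols of llisiisillisiisi gives the pieces iss iss ll isi ll ll isi ll iss iss ll isi ll ll isi ll, which concatenate to the answer.

ississllisillllisillississllisillllisill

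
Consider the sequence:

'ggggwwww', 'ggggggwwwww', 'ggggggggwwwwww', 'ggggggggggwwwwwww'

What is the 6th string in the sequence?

Each string has the form g^{2n} w^{n+2}, where the shown terms are n = 2, 3, 4, 5.
At n = 7 the blocks have lengths 14, 9.

ggggggggggggggwwwwwwwww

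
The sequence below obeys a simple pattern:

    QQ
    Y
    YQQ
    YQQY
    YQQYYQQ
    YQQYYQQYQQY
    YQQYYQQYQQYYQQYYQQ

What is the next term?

This is a Fibonacci-style word recurrence s(k) = s(k−1)·s(k−2): e.g. Y·QQ = YQQ.
Continuing: YQQYYQQYQQYYQQYYQQ · YQQYYQQYQQY gives term 8.

YQQYYQQYQQYYQQYYQQYQQYYQQYQQY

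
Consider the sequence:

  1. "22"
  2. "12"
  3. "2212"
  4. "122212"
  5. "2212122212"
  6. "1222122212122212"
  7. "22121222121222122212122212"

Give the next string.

From term 3 onward, concatenate the second-to-last term with the last: 22·12 = 2212, 12·2212 = 122212, …
Continuing: 1222122212122212 · 22121222121222122212122212 gives term 8.

122212221212221222121222121222122212122212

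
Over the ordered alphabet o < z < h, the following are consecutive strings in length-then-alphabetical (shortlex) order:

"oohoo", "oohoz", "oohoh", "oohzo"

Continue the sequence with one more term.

Treat oohzo as a base-3 numeral over the given alphabet and add one, carrying through any trailing h's.

oohzz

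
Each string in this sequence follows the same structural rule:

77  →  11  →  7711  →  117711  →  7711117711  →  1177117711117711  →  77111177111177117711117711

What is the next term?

Each term (from the third on) is the two preceding terms concatenated in order: term 3 = 77·11 = 7711.
So term 8 is 1177117711117711·77111177111177117711117711.

117711771111771177111177111177117711117711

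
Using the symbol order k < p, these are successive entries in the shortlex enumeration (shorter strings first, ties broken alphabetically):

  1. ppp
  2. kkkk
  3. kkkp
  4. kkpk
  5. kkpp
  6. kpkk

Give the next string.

kpkp

The successor of kpkk increments the rightmost position that isn't already p and resets every position after it to k.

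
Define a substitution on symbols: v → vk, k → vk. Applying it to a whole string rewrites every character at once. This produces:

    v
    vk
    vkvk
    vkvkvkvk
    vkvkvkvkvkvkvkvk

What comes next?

vkvkvkvkvkvkvkvkvkvkvkvkvkvkvkvk

Applying the rule to each of the 16 symbols of vkvkvkvkvkvkvkvk gives the pieces vk vk vk vk vk vk vk vk vk vk vk vk vk vk vk vk, which concatenate to the answer.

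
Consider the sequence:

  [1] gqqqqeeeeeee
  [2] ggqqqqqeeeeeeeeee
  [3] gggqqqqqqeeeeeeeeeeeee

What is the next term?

ggggqqqqqqqeeeeeeeeeeeeeeee

Each string has the form g^{n-1} q^{n+2} e^{3n+1}, where the shown terms are n = 2, 3, 4.
Setting n = 5 gives 4, 7, 16 characters in each block.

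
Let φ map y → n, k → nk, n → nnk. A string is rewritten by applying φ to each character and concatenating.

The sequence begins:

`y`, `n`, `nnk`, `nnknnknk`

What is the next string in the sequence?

nnknnknknnknnknknnknk

Rewriting each symbol of nnknnknk: n→nnk, n→nnk, k→nk, n→nnk, n→nnk, k→nk, n→nnk, k→nk, which concatenates to nnk nnk nk nnk nnk nk nnk nk.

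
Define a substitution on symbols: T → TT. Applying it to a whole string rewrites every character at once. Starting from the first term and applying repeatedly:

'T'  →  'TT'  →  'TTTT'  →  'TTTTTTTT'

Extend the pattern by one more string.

TTTTTTTTTTTTTTTT

Apply φ to TTTTTTTT symbol by symbol: T→TT, T→TT, T→TT, T→TT, T→TT, T→TT, T→TT, T→TT; joined: TT TT TT TT TT TT TT TT.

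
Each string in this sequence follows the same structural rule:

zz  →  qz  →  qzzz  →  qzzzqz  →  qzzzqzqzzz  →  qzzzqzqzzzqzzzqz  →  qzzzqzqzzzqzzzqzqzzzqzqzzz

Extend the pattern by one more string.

qzzzqzqzzzqzzzqzqzzzqzqzzzqzzzqzqzzzqzzzqz

This is a Fibonacci-style word recurrence s(k) = s(k−1)·s(k−2): e.g. qz·zz = qzzz.
Continuing: qzzzqzqzzzqzzzqzqzzzqzqzzz · qzzzqzqzzzqzzzqz gives term 8.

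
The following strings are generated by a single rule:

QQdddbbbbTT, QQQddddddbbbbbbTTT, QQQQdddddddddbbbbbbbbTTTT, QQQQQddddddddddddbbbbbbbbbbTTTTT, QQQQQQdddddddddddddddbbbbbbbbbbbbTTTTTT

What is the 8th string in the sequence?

QQQQQQQQQddddddddddddddddddddddddbbbbbbbbbbbbbbbbbbTTTTTTTTT

Each string has the form Q^{n+1} d^{3n} b^{2n+2} T^{n+1} (n = 1, 2, …).
For term 8, n = 8, so the run lengths are 9, 24, 18, 9.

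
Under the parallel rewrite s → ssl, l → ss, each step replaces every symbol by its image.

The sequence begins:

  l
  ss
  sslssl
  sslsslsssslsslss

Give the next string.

Rewriting the 16 symbols of sslsslsssslsslss one by one yields ssl ssl ss ssl ssl ss ssl ssl ssl ssl ss ssl ssl ss ssl ssl; concatenated:

sslsslsssslsslsssslsslsslsslsssslsslsssslssl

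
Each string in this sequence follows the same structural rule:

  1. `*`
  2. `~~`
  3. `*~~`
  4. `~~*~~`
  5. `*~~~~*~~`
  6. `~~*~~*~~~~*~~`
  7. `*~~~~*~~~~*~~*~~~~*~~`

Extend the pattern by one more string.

~~*~~*~~~~*~~*~~~~*~~~~*~~*~~~~*~~

This is a Fibonacci-style word recurrence s(k) = s(k−2)·s(k−1): e.g. *·~~ = *~~.
The next term joins ~~*~~*~~~~*~~ and *~~~~*~~~~*~~*~~~~*~~.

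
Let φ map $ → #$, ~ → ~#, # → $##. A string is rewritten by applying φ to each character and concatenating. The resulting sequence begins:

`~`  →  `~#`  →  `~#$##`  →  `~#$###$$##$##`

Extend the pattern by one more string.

Rewriting the 13 symbols of ~#$###$$##$## one by one yields ~# $## #$ $## $## $## #$ #$ $## $## #$ $## $##; concatenated:

~#$###$$##$##$###$#$$##$###$$##$##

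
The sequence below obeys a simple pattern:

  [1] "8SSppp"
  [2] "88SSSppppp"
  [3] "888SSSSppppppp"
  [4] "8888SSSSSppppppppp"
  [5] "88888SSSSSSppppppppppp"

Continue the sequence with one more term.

888888SSSSSSSppppppppppppp

Term n consists of n 8's, followed by n+1 S's, followed by 2n+1 p's (n = 1, 2, …).
For the next term, n = 6, so the run lengths are 6, 7, 13.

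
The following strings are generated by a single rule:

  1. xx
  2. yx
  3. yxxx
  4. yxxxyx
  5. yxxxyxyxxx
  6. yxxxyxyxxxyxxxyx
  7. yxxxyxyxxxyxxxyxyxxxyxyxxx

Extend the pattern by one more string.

Each term (from the third on) is the previous term followed by the one before it: term 3 = yx·xx = yxxx.
The next term joins yxxxyxyxxxyxxxyxyxxxyxyxxx and yxxxyxyxxxyxxxyx.

yxxxyxyxxxyxxxyxyxxxyxyxxxyxxxyxyxxxyxxxyx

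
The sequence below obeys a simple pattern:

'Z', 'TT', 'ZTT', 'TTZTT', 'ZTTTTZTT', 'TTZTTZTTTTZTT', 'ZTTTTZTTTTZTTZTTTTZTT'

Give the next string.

TTZTTZTTTTZTTZTTTTZTTTTZTTZTTTTZTT

This is a Fibonacci-style word recurrence s(k) = s(k−2)·s(k−1): e.g. Z·TT = ZTT.
Continuing: TTZTTZTTTTZTT · ZTTTTZTTTTZTTZTTTTZTT gives term 8.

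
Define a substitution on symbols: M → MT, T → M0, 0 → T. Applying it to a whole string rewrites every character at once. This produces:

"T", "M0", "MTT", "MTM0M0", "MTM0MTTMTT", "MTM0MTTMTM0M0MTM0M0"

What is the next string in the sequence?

MTM0MTTMTM0M0MTM0MTTMTTMTM0MTTMTT

Replace each of the 19 characters of MTM0MTTMTM0M0MTM0M0 in place — MT M0 MT T MT M0 M0 MT M0 MT T MT T MT M0 MT T MT T — and concatenate.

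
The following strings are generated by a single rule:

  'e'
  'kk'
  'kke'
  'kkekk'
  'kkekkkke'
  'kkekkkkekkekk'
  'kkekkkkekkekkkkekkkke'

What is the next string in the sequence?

This is a Fibonacci-style word recurrence s(k) = s(k−1)·s(k−2): e.g. kk·e = kke.
So term 8 is kkekkkkekkekkkkekkkke·kkekkkkekkekk.

kkekkkkekkekkkkekkkkekkekkkkekkekk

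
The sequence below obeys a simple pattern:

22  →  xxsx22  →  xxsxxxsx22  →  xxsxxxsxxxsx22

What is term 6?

The strings grow by a fixed prefix xxsx each time.
From xxsxxxsxxxsx22, 2 further steps: xxsxxxsxxxsx22 → xxsxxxsxxxsxxxsx22 → (answer).

xxsxxxsxxxsxxxsxxxsx22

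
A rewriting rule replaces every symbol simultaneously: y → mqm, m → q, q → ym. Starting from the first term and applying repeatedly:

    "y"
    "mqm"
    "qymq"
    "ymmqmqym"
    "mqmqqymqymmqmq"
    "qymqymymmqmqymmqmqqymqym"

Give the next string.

φ(qymqymymmqmqymmqmqqymqym) expands symbol-by-symbol to ym mqm q ym mqm q mqm q q ym q ym mqm q q ym q ym ym mqm q ym mqm q; joining the 24 pieces gives the next term.

ymmqmqymmqmqmqmqqymqymmqmqqymqymymmqmqymmqmq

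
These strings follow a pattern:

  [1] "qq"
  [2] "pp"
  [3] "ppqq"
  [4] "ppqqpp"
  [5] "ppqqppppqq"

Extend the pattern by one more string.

ppqqppppqqppqqpp

Each term (from the third on) is the previous term followed by the one before it: term 3 = pp·qq = ppqq.
The next term joins ppqqppppqq and ppqqpp.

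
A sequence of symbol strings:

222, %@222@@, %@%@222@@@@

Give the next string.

Each term wraps the previous one in %@ on the left and @@ on the right.
Applying this once more to %@%@222@@@@:

%@%@%@222@@@@@@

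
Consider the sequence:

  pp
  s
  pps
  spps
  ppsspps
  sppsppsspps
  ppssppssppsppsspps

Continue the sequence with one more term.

sppsppssppsppssppssppsppsspps

Each term (from the third on) is the two preceding terms concatenated in order: term 3 = pp·s = pps.
The next term joins sppsppsspps and ppssppssppsppsspps.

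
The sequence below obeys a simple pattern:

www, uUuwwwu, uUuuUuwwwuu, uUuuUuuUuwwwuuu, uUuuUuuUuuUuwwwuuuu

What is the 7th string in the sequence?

uUuuUuuUuuUuuUuuUuwwwuuuuuu

Each term wraps the previous one in uUu on the left and u on the right.
From uUuuUuuUuuUuwwwuuuu, 2 further steps: uUuuUuuUuuUuwwwuuuu → uUuuUuuUuuUuuUuwwwuuuuu → (answer).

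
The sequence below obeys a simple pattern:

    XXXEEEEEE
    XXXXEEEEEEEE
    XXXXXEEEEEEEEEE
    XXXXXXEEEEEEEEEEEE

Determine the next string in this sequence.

XXXXXXXEEEEEEEEEEEEEE

Reading off run lengths: X runs 3, 4, 5, 6; E runs 6, 8, 10, 12 — each is linear in n, where the shown terms are n = 3, 4, 5, 6.
Setting n = 7 gives 7, 14 characters in each block.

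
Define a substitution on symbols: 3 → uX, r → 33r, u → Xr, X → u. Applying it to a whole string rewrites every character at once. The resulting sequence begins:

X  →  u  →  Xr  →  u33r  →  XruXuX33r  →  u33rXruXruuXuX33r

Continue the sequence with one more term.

XruXuX33ru33rXru33rXrXruXruuXuX33r

φ(u33rXruXruuXuX33r) expands symbol-by-symbol to Xr uX uX 33r u 33r Xr u 33r Xr Xr u Xr u uX uX 33r; joining the 17 pieces gives the next term.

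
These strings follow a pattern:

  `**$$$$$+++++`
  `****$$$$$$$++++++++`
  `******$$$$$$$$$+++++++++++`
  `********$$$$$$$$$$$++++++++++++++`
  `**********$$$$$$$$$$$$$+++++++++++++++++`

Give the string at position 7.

Reading off run lengths: * runs 2, 4, 6, 8, 10; $ runs 5, 7, 9, 11, 13; + runs 5, 8, 11, 14, 17 — each is linear in n (n = 1, 2, …).
At n = 7 the blocks have lengths 14, 17, 23.

**************$$$$$$$$$$$$$$$$$+++++++++++++++++++++++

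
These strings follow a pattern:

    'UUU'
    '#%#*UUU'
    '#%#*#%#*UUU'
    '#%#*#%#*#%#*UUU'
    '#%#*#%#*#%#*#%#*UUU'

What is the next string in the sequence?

#%#*#%#*#%#*#%#*#%#*UUU

The strings grow by a fixed prefix #%#* each time.
So the next term is #%#*·#%#*#%#*#%#*#%#*UUU.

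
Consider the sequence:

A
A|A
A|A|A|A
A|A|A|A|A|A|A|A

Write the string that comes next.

Each string is two copies of the previous one joined by '|'.
Doubling A|A|A|A|A|A|A|A with '|' between the halves:

A|A|A|A|A|A|A|A|A|A|A|A|A|A|A|A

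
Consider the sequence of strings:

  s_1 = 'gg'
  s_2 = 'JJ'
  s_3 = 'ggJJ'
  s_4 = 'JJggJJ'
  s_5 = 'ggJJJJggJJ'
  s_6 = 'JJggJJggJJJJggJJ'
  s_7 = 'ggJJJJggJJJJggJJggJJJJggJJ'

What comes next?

JJggJJggJJJJggJJggJJJJggJJJJggJJggJJJJggJJ

Each term (from the third on) is the two preceding terms concatenated in order: term 3 = gg·JJ = ggJJ.
So term 8 is JJggJJggJJJJggJJ·ggJJJJggJJJJggJJggJJJJggJJ.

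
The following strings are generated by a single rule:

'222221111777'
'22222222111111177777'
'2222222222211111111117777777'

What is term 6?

2222222222222222222211111111111111111117777777777777

The n-th term is 3n+2 2's then 3n+1 1's then 2n+1 7's (n = 1, 2, …).
Setting n = 6 gives 20, 19, 13 characters in each block.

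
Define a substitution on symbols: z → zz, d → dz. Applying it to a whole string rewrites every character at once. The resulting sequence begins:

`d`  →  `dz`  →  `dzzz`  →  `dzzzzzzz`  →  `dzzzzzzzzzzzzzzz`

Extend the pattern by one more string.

dzzzzzzzzzzzzzzzzzzzzzzzzzzzzzzz

Applying the rule to each of the 16 symbols of dzzzzzzzzzzzzzzz gives the pieces dz zz zz zz zz zz zz zz zz zz zz zz zz zz zz zz, which concatenate to the answer.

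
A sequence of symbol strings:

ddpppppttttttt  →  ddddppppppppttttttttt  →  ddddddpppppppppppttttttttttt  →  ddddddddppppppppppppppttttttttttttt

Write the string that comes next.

ddddddddddpppppppppppppppppttttttttttttttt

Term n consists of 2n-2 d's, followed by 3n-1 p's, followed by 2n+3 t's, where the shown terms are n = 2, 3, 4, 5.
For the next term, n = 6, so the run lengths are 10, 17, 15.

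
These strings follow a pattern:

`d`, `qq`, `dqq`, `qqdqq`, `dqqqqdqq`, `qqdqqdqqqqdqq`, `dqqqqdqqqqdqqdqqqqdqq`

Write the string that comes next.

qqdqqdqqqqdqqdqqqqdqqqqdqqdqqqqdqq

From term 3 onward, concatenate the second-to-last term with the last: d·qq = dqq, qq·dqq = qqdqq, …
The next term joins qqdqqdqqqqdqq and dqqqqdqqqqdqqdqqqqdqq.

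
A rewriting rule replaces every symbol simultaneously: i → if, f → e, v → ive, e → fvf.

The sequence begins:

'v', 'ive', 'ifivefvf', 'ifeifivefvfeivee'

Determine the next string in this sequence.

Rewriting the 16 symbols of ifeifivefvfeivee one by one yields if e fvf if e if ive fvf e ive e fvf if ive fvf fvf; concatenated:

ifefvfifeifivefvfeiveefvfifivefvffvf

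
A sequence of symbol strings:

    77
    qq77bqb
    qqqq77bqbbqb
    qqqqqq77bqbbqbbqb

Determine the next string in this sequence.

qqqqqqqq77bqbbqbbqbbqb

Each term wraps the previous one in qq on the left and bqb on the right.
So the next term is qq·qqqqqq77bqbbqbbqb·bqb.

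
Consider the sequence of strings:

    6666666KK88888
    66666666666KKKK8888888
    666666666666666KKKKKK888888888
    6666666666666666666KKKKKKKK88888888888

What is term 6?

666666666666666666666666666KKKKKKKKKKKK888888888888888

Each string has the form 6^{4n+3} K^{2n} 8^{2n+3} (n = 1, 2, …).
Setting n = 6 gives 27, 12, 15 characters in each block.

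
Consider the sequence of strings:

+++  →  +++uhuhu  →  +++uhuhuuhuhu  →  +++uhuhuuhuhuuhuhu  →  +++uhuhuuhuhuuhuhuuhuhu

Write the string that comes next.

+++uhuhuuhuhuuhuhuuhuhuuhuhu

The strings grow by a fixed suffix uhuhu each time.
One more step from +++uhuhuuhuhuuhuhuuhuhu gives the answer.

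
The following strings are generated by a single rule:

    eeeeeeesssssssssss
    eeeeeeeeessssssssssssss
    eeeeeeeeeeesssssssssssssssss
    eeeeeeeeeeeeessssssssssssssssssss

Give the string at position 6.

eeeeeeeeeeeeeeeeessssssssssssssssssssssssss

Reading off run lengths: e runs 7, 9, 11, 13; s runs 11, 14, 17, 20 — each is linear in n, where the shown terms are n = 3, 4, 5, 6.
Setting n = 8 gives 17, 26 characters in each block.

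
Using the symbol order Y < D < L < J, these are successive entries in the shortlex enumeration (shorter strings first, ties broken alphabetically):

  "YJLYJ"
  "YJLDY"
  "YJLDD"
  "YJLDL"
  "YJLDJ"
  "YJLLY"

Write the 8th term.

YJLLL

Advancing 2 positions from YJLLY through YJLLY → YJLLD reaches term 8.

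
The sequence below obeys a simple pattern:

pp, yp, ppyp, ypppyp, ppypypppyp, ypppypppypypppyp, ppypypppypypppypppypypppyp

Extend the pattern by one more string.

From term 3 onward, concatenate the second-to-last term with the last: pp·yp = ppyp, yp·ppyp = ypppyp, …
So term 8 is ypppypppypypppyp·ppypypppypypppypppypypppyp.

ypppypppypypppypppypypppypypppypppypypppyp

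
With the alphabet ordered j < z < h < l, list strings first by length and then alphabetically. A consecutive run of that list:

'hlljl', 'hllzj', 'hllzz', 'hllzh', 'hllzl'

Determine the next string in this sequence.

Find the rightmost character of hllzl below l, bump it to the next letter, and reset everything to its right to j.

hllhj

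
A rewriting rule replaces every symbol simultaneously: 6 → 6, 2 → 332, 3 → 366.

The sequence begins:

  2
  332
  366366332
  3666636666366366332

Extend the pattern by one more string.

Rewriting the 19 symbols of 3666636666366366332 one by one yields 366 6 6 6 6 366 6 6 6 6 366 6 6 366 6 6 366 366 332; concatenated:

366666636666663666636666366366332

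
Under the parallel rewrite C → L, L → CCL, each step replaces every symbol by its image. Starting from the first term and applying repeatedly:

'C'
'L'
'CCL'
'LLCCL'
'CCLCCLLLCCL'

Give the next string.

LLCCLLLCCLCCLCCLLLCCL

Rewriting each symbol of CCLCCLLLCCL: C→L, C→L, L→CCL, C→L, C→L, L→CCL, L→CCL, L→CCL, C→L, C→L, L→CCL, which concatenates to L L CCL L L CCL CCL CCL L L CCL.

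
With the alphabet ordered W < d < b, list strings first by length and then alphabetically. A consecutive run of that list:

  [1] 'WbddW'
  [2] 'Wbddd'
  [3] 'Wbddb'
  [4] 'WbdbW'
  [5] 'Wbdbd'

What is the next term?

Wbdbb

The successor of Wbdbd increments the rightmost position that isn't already b and resets every position after it to W.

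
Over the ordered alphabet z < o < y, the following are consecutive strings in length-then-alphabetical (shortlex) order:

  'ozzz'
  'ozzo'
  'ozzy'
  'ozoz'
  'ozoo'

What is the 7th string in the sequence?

Advancing 2 positions from ozoo through ozoo → ozoy reaches term 7.

ozyz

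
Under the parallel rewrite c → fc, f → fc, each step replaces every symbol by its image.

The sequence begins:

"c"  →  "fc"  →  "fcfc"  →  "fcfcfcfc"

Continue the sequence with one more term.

fcfcfcfcfcfcfcfc

Rewriting each symbol of fcfcfcfc: f→fc, c→fc, f→fc, c→fc, f→fc, c→fc, f→fc, c→fc, which concatenates to fc fc fc fc fc fc fc fc.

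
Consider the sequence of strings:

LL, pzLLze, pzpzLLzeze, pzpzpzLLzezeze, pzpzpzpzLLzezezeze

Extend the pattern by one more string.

Each term wraps the previous one in pz on the left and ze on the right.
One more step from pzpzpzpzLLzezezeze gives the answer.

pzpzpzpzpzLLzezezezeze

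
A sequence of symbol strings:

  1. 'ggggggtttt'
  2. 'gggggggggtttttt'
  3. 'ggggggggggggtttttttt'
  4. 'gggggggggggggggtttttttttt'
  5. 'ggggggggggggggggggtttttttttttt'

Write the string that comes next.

gggggggggggggggggggggtttttttttttttt

The n-th term is 3n g's then 2n t's, where the shown terms are n = 2, 3, 4, 5, 6.
For the next term, n = 7, so the run lengths are 21, 14.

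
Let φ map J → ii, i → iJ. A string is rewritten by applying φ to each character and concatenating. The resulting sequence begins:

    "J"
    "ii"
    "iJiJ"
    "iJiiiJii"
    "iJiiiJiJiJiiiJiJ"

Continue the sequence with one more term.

iJiiiJiJiJiiiJiiiJiiiJiJiJiiiJii

Replace each of the 16 characters of iJiiiJiJiJiiiJiJ in place — iJ ii iJ iJ iJ ii iJ ii iJ ii iJ iJ iJ ii iJ ii — and concatenate.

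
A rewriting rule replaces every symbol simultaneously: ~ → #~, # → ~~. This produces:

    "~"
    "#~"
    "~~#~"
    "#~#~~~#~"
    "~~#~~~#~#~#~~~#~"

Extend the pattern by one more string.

Rewriting the 16 symbols of ~~#~~~#~#~#~~~#~ one by one yields #~ #~ ~~ #~ #~ #~ ~~ #~ ~~ #~ ~~ #~ #~ #~ ~~ #~; concatenated:

#~#~~~#~#~#~~~#~~~#~~~#~#~#~~~#~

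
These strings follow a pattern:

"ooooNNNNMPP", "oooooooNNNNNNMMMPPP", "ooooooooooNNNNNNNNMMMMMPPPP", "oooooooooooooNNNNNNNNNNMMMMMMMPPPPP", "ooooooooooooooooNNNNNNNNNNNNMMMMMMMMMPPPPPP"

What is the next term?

The n-th term is 3n+1 o's then 2n+2 N's then 2n-1 M's then n+1 P's (n = 1, 2, …).
At n = 6 the blocks have lengths 19, 14, 11, 7.

oooooooooooooooooooNNNNNNNNNNNNNNMMMMMMMMMMMPPPPPPP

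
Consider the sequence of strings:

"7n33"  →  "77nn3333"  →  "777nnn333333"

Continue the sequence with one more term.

Each string has the form 7^{n} n^{n} 3^{2n} (n = 1, 2, …).
Setting n = 4 gives 4, 4, 8 characters in each block.

7777nnnn33333333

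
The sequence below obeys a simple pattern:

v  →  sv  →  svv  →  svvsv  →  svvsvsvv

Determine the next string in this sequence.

svvsvsvvsvvsv

Each term (from the third on) is the previous term followed by the one before it: term 3 = sv·v = svv.
So term 6 is svvsvsvv·svvsv.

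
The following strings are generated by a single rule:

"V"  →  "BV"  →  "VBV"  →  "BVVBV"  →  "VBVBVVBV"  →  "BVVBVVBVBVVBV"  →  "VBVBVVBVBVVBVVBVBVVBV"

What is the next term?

From term 3 onward, concatenate the second-to-last term with the last: V·BV = VBV, BV·VBV = BVVBV, …
Continuing: BVVBVVBVBVVBV · VBVBVVBVBVVBVVBVBVVBV gives term 8.

BVVBVVBVBVVBVVBVBVVBVBVVBVVBVBVVBV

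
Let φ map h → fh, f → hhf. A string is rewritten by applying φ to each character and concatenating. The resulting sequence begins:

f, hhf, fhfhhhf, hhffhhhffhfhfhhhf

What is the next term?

Rewriting the 17 symbols of hhffhhhffhfhfhhhf one by one yields fh fh hhf hhf fh fh fh hhf hhf fh hhf fh hhf fh fh fh hhf; concatenated:

fhfhhhfhhffhfhfhhhfhhffhhhffhhhffhfhfhhhf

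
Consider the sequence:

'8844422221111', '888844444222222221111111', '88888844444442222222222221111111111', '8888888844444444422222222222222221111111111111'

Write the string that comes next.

The n-th term is 2n 8's then 2n+1 4's then 4n 2's then 3n+1 1's (n = 1, 2, …).
Setting n = 5 gives 10, 11, 20, 16 characters in each block.

888888888844444444444222222222222222222221111111111111111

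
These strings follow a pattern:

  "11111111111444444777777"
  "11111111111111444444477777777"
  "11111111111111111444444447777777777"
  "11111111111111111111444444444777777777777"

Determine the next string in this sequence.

11111111111111111111111444444444477777777777777

Each string has the form 1^{3n+2} 4^{n+3} 7^{2n}, where the shown terms are n = 3, 4, 5, 6.
For the next term, n = 7, so the run lengths are 23, 10, 14.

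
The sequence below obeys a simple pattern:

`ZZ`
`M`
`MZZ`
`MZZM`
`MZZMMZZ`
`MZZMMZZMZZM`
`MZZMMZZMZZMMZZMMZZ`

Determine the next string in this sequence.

MZZMMZZMZZMMZZMMZZMZZMMZZMZZM

From term 3 onward, concatenate the last term with the second-to-last: M·ZZ = MZZ, MZZ·M = MZZM, …
Continuing: MZZMMZZMZZMMZZMMZZ · MZZMMZZMZZM gives term 8.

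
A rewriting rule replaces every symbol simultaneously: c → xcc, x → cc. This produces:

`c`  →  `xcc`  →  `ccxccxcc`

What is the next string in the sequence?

Apply φ to ccxccxcc symbol by symbol: c→xcc, c→xcc, x→cc, c→xcc, c→xcc, x→cc, c→xcc, c→xcc; joined: xcc xcc cc xcc xcc cc xcc xcc.

xccxccccxccxccccxccxcc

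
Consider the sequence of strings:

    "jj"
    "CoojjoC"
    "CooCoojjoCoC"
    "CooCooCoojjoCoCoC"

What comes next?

s(k+1) = Coo·s(k)·oC, so each term gains Coo as a prefix and oC as a suffix.
One more step from CooCooCoojjoCoCoC gives the answer.

CooCooCooCoojjoCoCoCoC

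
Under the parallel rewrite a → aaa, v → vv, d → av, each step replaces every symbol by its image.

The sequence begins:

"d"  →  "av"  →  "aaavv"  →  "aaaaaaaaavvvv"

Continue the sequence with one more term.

aaaaaaaaaaaaaaaaaaaaaaaaaaavvvvvvvv

φ(aaaaaaaaavvvv) expands symbol-by-symbol to aaa aaa aaa aaa aaa aaa aaa aaa aaa vv vv vv vv; joining the 13 pieces gives the next term.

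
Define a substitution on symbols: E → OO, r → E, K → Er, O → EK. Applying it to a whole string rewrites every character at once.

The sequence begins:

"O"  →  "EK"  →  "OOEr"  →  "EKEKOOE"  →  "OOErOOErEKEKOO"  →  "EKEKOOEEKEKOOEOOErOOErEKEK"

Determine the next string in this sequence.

OOErOOErEKEKOOOOErOOErEKEKOOEKEKOOEEKEKOOEOOErOOEr

Replace each of the 26 characters of EKEKOOEEKEKOOEOOErOOErEKEK in place — OO Er OO Er EK EK OO OO Er OO Er EK EK OO EK EK OO E EK EK OO E OO Er OO Er — and concatenate.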